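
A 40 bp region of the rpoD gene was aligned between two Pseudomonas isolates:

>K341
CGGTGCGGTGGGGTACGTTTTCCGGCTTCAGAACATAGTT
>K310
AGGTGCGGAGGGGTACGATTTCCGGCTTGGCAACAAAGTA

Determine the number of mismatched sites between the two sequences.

The sequences differ at positions 1 (C/A), 9 (T/A), 18 (T/A), 29 (C/G), 30 (A/G), 31 (G/C), 36 (T/A), 40 (T/A).
That gives 8 mismatches out of 40 aligned sites, so the Hamming distance is 8.

8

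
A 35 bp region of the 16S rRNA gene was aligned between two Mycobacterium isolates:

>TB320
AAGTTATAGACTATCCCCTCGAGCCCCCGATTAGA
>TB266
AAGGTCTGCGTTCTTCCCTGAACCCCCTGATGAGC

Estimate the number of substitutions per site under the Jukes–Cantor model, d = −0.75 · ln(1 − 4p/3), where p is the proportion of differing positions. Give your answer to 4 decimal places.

Differing sites — 4:T/G; 6:A/C; 8:A/G; 9:G/C; 10:A/G; 11:C/T; 13:A/C; 15:C/T; 20:C/G; 21:G/A; 23:G/C; 28:C/T; 32:T/G; 35:A/C.
p = 14/35 = 0.400000.
d = −0.75 · ln(1 − (4/3)·0.400000) = −0.75 · ln(0.466667) = −0.75 · (-0.762139) = 0.5716.

0.5716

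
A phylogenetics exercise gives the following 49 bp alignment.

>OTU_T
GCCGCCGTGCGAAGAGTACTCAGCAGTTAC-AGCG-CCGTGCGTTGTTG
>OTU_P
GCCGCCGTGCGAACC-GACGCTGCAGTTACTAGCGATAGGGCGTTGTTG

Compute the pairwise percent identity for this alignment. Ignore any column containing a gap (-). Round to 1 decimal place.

Excluding the 3 gap columns leaves 46 comparable sites.
The sequences differ at positions 14 (G/C), 15 (A/C), 17 (T/G), 20 (T/G), 22 (A/T), 37 (C/T), 38 (C/A), 40 (T/G).
38 of the 46 comparable sites match, so the percent identity is 38/46 × 100 = 82.6%.

82.6%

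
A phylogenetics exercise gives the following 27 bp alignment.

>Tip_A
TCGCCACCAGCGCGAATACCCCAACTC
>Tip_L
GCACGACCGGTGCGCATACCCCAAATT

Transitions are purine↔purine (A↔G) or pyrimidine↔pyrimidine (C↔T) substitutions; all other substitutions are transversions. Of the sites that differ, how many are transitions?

4

Mismatches occur at site 1 (T→G, transversion), site 3 (G→A, transition), site 5 (C→G, transversion), site 9 (A→G, transition), site 11 (C→T, transition), site 15 (A→C, transversion), site 25 (C→A, transversion), site 27 (C→T, transition).
Of the 8 differences, 4 transitions and 4 transversions, so the answer is 4.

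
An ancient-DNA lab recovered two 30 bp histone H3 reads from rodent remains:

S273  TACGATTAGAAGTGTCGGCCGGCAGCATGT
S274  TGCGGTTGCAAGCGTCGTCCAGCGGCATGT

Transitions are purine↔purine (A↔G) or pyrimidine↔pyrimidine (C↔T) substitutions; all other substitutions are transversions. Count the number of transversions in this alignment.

2

Differing sites — 2:A/G (Ti); 5:A/G (Ti); 8:A/G (Ti); 9:G/C (Tv); 13:T/C (Ti); 18:G/T (Tv); 21:G/A (Ti); 24:A/G (Ti).
Of the 8 differences, 6 transitions and 2 transversions, so the answer is 2.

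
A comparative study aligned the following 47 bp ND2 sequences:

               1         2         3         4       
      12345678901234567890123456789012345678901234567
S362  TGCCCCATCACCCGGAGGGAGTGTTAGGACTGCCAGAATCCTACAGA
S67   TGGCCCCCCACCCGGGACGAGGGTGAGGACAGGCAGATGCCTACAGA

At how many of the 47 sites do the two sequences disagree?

12

The sequences differ at positions 3 (C/G), 7 (A/C), 8 (T/C), 16 (A/G), 17 (G/A), 18 (G/C), 22 (T/G), 25 (T/G), 31 (T/A), 33 (C/G), 38 (A/T), 39 (T/G).
That gives 12 mismatches out of 47 aligned sites, so the Hamming distance is 12.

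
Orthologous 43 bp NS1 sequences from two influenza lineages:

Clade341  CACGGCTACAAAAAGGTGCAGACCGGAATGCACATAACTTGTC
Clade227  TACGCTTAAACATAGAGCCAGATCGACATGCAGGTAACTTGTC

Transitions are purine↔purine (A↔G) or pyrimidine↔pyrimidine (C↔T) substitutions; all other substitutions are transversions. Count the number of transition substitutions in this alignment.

Mismatches occur at site 1 (C↔T, transition), site 5 (G↔C, transversion), site 6 (C↔T, transition), site 9 (C↔A, transversion), site 11 (A↔C, transversion), site 13 (A↔T, transversion), site 16 (G↔A, transition), site 17 (T↔G, transversion), site 18 (G↔C, transversion), site 23 (C↔T, transition), site 26 (G↔A, transition), site 27 (A↔C, transversion), site 33 (C↔G, transversion), site 34 (A↔G, transition).
Of the 14 differences, 6 transitions and 8 transversions, so the answer is 6.

6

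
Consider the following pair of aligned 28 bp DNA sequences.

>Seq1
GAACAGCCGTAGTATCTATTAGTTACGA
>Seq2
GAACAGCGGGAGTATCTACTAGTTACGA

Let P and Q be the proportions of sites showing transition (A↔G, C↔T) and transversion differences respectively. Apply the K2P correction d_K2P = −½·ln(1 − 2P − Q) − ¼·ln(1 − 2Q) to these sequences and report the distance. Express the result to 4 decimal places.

0.1156

Differing sites — 8:C/G (Tv); 10:T/G (Tv); 19:T/C (Ti).
Of the 3 differences, 1 transition and 2 transversions over 28 sites: P = 1/28 = 0.035714, Q = 2/28 = 0.071429.
d = −0.5·ln(0.857143) − 0.25·ln(0.857142) = −0.5·(-0.154151) − 0.25·(-0.154152) = 0.1156.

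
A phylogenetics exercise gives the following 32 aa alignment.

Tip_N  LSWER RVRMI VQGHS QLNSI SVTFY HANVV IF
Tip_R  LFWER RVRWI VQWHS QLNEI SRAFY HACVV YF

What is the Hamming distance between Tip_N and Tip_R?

Mismatches occur at site 2 (S/F), site 9 (M/W), site 13 (G/W), site 19 (S/E), site 22 (V/R), site 23 (T/A), site 28 (N/C), site 31 (I/Y).
That gives 8 mismatches out of 32 aligned sites, so the Hamming distance is 8.

8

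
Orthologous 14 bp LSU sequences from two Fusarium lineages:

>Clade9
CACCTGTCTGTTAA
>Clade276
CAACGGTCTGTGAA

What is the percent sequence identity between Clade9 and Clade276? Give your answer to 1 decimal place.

78.6%

Mismatches occur at site 3 (C/A), site 5 (T/G), site 12 (T/G).
11 of the 14 sites match, so the percent identity is 11/14 × 100 = 78.6%.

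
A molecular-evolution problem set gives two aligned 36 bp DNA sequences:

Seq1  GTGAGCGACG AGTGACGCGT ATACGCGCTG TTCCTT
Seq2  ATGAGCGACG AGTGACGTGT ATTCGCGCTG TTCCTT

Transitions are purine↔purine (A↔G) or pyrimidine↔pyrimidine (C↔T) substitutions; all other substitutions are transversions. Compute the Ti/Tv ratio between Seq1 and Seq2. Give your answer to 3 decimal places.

2.000

The sequences differ at positions 1 (G/A, transition), 18 (C/T, transition), 23 (A/T, transversion).
Of the 3 differences, 2 transitions and 1 transversion, so Ti/Tv = 2/1 = 2.000.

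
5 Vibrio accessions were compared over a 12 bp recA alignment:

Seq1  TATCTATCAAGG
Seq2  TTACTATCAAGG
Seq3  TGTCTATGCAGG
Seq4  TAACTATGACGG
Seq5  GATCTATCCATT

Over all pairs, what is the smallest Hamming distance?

Pairwise Hamming distances:
  Seq1 vs Seq2: 2
  Seq1 vs Seq3: 3
  Seq1 vs Seq4: 3
  Seq1 vs Seq5: 4
  Seq2 vs Seq3: 4
  Seq2 vs Seq4: 3
  Seq2 vs Seq5: 6
  Seq3 vs Seq4: 4
  Seq3 vs Seq5: 5
  Seq4 vs Seq5: 7
The smallest is 2, between Seq1 and Seq2.

2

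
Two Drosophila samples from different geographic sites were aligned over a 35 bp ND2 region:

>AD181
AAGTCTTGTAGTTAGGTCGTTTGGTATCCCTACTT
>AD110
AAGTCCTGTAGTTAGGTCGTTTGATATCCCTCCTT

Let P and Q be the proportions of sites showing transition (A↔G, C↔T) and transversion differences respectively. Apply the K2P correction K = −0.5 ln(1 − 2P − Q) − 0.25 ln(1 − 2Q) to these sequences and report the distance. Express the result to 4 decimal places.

Differing sites — 6:T/C (Ti); 24:G/A (Ti); 32:A/C (Tv).
Of the 3 differences, 2 transitions and 1 transversion over 35 sites: P = 2/35 = 0.057143, Q = 1/35 = 0.028571.
d = −0.5·ln(0.857143) − 0.25·ln(0.942858) = −0.5·(-0.154151) − 0.25·(-0.058840) = 0.0918.

0.0918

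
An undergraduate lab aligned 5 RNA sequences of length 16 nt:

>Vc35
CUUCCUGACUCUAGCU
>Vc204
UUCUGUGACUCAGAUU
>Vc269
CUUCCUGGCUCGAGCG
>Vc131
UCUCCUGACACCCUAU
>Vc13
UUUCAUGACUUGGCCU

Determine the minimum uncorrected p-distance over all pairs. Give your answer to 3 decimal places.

0.188

Pairwise Hamming distances:
  Vc35 vs Vc204: 8
  Vc35 vs Vc269: 3
  Vc35 vs Vc131: 7
  Vc35 vs Vc13: 6
  Vc204 vs Vc269: 10
  Vc204 vs Vc131: 9
  Vc204 vs Vc13: 7
  Vc269 vs Vc131: 9
  Vc269 vs Vc13: 7
  Vc131 vs Vc13: 8
The smallest is 3 mismatches, between Vc35 and Vc269; p = 3/16 = 0.188.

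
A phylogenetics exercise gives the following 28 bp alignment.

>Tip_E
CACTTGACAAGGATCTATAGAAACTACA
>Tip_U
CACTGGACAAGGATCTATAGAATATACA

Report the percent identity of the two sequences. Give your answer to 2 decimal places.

89.29%

The sequences differ at positions 5 (T/G), 23 (A/T), 24 (C/A).
25 of the 28 sites match, so the percent identity is 25/28 × 100 = 89.29%.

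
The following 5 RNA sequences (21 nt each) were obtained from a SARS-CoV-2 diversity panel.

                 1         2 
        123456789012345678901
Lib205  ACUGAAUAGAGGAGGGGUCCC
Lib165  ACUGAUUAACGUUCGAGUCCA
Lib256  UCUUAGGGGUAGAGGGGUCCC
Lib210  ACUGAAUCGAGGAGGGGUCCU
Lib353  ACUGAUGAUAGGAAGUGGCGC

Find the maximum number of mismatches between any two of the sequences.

Pairwise Hamming distances:
  Lib205 vs Lib165: 8
  Lib205 vs Lib256: 7
  Lib205 vs Lib210: 2
  Lib205 vs Lib353: 7
  Lib165 vs Lib256: 13
  Lib165 vs Lib210: 9
  Lib165 vs Lib353: 10
  Lib256 vs Lib210: 8
  Lib256 vs Lib353: 11
  Lib210 vs Lib353: 9
The largest is 13, between Lib165 and Lib256.

13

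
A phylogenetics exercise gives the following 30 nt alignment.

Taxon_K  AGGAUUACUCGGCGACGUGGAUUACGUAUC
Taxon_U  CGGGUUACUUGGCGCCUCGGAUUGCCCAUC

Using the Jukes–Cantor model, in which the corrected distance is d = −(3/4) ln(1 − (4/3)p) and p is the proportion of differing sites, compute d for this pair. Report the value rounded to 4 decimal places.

Mismatches occur at site 1 (A↔C), site 4 (A↔G), site 10 (C↔U), site 15 (A↔C), site 17 (G↔U), site 18 (U↔C), site 24 (A↔G), site 26 (G↔C), site 27 (U↔C).
p = 9/30 = 0.300000.
d = −0.75 · ln(1 − (4/3)·0.300000) = −0.75 · ln(0.600000) = −0.75 · (-0.510826) = 0.3831.

0.3831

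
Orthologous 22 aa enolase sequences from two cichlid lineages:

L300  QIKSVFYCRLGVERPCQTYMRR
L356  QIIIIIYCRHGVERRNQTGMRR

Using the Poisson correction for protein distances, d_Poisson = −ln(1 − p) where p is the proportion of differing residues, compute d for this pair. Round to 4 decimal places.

Mismatches occur at site 3 (K↔I), site 4 (S↔I), site 5 (V↔I), site 6 (F↔I), site 10 (L↔H), site 15 (P↔R), site 16 (C↔N), site 19 (Y↔G).
p = 8/22 = 0.363636.
d = −ln(1 − 0.363636) = −ln(0.636364) = 0.4520.

0.4520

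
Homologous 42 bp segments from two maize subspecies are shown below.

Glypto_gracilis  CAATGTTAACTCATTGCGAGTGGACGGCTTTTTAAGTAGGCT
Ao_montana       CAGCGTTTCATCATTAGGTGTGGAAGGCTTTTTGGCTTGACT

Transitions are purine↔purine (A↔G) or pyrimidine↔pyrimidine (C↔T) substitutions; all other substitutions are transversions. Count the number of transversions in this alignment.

Differing sites — 3:A/G (Ti); 4:T/C (Ti); 8:A/T (Tv); 9:A/C (Tv); 10:C/A (Tv); 16:G/A (Ti); 17:C/G (Tv); 19:A/T (Tv); 25:C/A (Tv); 34:A/G (Ti); 35:A/G (Ti); 36:G/C (Tv); 38:A/T (Tv); 40:G/A (Ti).
Of the 14 differences, 6 transitions and 8 transversions, so the answer is 8.

8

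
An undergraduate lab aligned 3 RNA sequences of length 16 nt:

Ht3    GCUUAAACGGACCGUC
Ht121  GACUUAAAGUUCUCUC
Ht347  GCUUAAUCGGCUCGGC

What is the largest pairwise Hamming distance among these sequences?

11

Pairwise Hamming distances:
  Ht3 vs Ht121: 8
  Ht3 vs Ht347: 4
  Ht121 vs Ht347: 11
The largest is 11, between Ht121 and Ht347.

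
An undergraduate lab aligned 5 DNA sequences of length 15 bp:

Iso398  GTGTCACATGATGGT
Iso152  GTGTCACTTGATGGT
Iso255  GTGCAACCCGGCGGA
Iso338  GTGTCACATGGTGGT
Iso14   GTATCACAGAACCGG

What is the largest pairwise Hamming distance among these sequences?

9

Pairwise Hamming distances:
  Iso398 vs Iso152: 1
  Iso398 vs Iso255: 7
  Iso398 vs Iso338: 1
  Iso398 vs Iso14: 6
  Iso152 vs Iso255: 7
  Iso152 vs Iso338: 2
  Iso152 vs Iso14: 7
  Iso255 vs Iso338: 6
  Iso255 vs Iso14: 9
  Iso338 vs Iso14: 7
The largest is 9, between Iso255 and Iso14.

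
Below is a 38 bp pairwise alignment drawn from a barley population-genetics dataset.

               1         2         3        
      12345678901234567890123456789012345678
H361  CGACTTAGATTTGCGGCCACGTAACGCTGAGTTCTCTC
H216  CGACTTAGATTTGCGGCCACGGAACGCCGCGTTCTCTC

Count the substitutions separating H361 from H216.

3

Differing sites — 22:T/G; 28:T/C; 30:A/C.
That gives 3 mismatches out of 38 aligned sites, so the Hamming distance is 3.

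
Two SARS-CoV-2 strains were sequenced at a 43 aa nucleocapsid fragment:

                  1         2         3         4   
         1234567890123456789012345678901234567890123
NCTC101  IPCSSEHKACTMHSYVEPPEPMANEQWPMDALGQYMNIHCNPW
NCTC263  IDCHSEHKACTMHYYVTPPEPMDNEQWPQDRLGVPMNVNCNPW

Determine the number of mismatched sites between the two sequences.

11

The sequences differ at positions 2 (P/D), 4 (S/H), 14 (S/Y), 17 (E/T), 23 (A/D), 29 (M/Q), 31 (A/R), 34 (Q/V), 35 (Y/P), 38 (I/V), 39 (H/N).
That gives 11 mismatches out of 43 aligned sites, so the Hamming distance is 11.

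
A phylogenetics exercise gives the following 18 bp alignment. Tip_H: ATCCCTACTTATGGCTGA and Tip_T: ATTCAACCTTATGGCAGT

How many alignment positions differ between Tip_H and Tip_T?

6

Mismatches occur at site 3 (C/T), site 5 (C/A), site 6 (T/A), site 7 (A/C), site 16 (T/A), site 18 (A/T).
That gives 6 mismatches out of 18 aligned sites, so the Hamming distance is 6.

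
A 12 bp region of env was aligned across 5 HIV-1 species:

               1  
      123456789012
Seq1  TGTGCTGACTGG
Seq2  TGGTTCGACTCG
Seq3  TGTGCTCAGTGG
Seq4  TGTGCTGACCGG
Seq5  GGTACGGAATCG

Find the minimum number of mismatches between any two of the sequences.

Pairwise Hamming distances:
  Seq1 vs Seq2: 5
  Seq1 vs Seq3: 2
  Seq1 vs Seq4: 1
  Seq1 vs Seq5: 5
  Seq2 vs Seq3: 7
  Seq2 vs Seq4: 6
  Seq2 vs Seq5: 6
  Seq3 vs Seq4: 3
  Seq3 vs Seq5: 6
  Seq4 vs Seq5: 6
The smallest is 1, between Seq1 and Seq4.

1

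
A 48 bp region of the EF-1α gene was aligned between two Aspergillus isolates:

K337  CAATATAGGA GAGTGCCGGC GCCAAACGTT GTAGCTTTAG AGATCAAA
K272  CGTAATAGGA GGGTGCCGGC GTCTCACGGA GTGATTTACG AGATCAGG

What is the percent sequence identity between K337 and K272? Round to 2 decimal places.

Mismatches occur at site 2 (A↔G), site 3 (A↔T), site 4 (T↔A), site 12 (A↔G), site 22 (C↔T), site 24 (A↔T), site 25 (A↔C), site 29 (T↔G), site 30 (T↔A), site 33 (A↔G), site 34 (G↔A), site 35 (C↔T), site 38 (T↔A), site 39 (A↔C), site 47 (A↔G), site 48 (A↔G).
32 of the 48 sites match, so the percent identity is 32/48 × 100 = 66.67%.

66.67%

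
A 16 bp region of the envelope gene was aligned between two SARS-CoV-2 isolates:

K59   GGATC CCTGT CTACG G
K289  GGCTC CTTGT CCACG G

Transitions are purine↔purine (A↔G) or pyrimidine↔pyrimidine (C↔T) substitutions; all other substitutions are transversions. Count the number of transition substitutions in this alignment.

2

Mismatches occur at site 3 (A/C, transversion), site 7 (C/T, transition), site 12 (T/C, transition).
Of the 3 differences, 2 transitions and 1 transversion, so the answer is 2.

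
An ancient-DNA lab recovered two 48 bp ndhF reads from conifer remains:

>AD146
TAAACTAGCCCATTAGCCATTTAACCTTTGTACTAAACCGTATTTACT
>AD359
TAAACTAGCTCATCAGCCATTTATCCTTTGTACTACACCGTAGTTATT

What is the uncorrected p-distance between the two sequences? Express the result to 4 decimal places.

Mismatches occur at site 10 (C/T), site 14 (T/C), site 24 (A/T), site 36 (A/C), site 43 (T/G), site 47 (C/T).
There are 6 differences over 48 sites, so p = 6/48 = 0.1250.

0.1250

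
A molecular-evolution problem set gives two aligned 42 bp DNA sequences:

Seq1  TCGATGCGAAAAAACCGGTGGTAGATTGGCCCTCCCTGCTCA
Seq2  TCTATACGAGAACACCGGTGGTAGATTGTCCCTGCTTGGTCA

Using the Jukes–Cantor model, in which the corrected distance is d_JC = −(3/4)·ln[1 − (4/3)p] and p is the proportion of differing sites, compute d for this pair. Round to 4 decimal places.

0.2197

Differing sites — 3:G/T; 6:G/A; 10:A/G; 13:A/C; 29:G/T; 34:C/G; 36:C/T; 39:C/G.
p = 8/42 = 0.190476.
d = −0.75 · ln(1 − (4/3)·0.190476) = −0.75 · ln(0.746032) = −0.75 · (-0.292987) = 0.2197.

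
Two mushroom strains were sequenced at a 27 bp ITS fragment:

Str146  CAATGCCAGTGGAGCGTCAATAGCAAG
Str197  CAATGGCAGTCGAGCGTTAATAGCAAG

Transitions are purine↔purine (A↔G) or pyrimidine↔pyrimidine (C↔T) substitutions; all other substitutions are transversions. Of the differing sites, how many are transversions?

The sequences differ at positions 6 (C/G, transversion), 11 (G/C, transversion), 18 (C/T, transition).
Of the 3 differences, 1 transition and 2 transversions, so the answer is 2.

2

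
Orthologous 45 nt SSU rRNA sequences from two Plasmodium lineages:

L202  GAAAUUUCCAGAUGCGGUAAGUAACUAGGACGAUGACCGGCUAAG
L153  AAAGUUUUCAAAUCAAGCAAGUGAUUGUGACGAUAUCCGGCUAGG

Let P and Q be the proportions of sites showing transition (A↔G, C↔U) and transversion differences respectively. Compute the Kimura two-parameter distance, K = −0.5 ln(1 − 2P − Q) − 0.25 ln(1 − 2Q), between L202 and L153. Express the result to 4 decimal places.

Differing sites — 1:G/A (Ti); 4:A/G (Ti); 8:C/U (Ti); 11:G/A (Ti); 14:G/C (Tv); 15:C/A (Tv); 16:G/A (Ti); 18:U/C (Ti); 23:A/G (Ti); 25:C/U (Ti); 27:A/G (Ti); 28:G/U (Tv); 35:G/A (Ti); 36:A/U (Tv); 44:A/G (Ti).
Of the 15 differences, 11 transitions and 4 transversions over 45 sites: P = 11/45 = 0.244444, Q = 4/45 = 0.088889.
d = −0.5·ln(0.422223) − 0.25·ln(0.822222) = −0.5·(-0.862222) − 0.25·(-0.195745) = 0.4800.

0.4800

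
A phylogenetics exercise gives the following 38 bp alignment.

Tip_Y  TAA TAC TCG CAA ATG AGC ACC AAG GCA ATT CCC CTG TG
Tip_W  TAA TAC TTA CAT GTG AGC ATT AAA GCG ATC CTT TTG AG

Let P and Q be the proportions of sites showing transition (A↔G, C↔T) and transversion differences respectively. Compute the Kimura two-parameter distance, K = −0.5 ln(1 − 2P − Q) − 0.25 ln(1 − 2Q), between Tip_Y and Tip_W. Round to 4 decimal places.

Mismatches occur at site 8 (C/T, transition), site 9 (G/A, transition), site 12 (A/T, transversion), site 13 (A/G, transition), site 20 (C/T, transition), site 21 (C/T, transition), site 24 (G/A, transition), site 27 (A/G, transition), site 30 (T/C, transition), site 32 (C/T, transition), site 33 (C/T, transition), site 34 (C/T, transition), site 37 (T/A, transversion).
Of the 13 differences, 11 transitions and 2 transversions over 38 sites: P = 11/38 = 0.289474, Q = 2/38 = 0.052632.
d = −0.5·ln(0.368420) − 0.25·ln(0.894736) = −0.5·(-0.998532) − 0.25·(-0.111227) = 0.5271.

0.5271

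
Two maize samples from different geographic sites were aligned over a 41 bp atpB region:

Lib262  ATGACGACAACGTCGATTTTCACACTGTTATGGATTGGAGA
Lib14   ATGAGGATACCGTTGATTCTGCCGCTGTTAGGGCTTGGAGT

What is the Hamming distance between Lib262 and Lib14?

The sequences differ at positions 5 (C/G), 8 (C/T), 10 (A/C), 14 (C/T), 19 (T/C), 21 (C/G), 22 (A/C), 24 (A/G), 31 (T/G), 34 (A/C), 41 (A/T).
That gives 11 mismatches out of 41 aligned sites, so the Hamming distance is 11.

11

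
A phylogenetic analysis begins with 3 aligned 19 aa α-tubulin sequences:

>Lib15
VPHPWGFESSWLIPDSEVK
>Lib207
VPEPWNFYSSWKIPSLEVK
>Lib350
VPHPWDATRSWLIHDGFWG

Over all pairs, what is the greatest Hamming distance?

Pairwise Hamming distances:
  Lib15 vs Lib207: 6
  Lib15 vs Lib350: 9
  Lib207 vs Lib350: 12
The largest is 12, between Lib207 and Lib350.

12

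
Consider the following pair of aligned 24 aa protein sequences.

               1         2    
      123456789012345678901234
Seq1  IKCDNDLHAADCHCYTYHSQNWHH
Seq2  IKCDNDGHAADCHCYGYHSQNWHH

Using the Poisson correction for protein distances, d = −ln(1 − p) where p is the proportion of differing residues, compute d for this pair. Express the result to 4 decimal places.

0.0870

The sequences differ at positions 7 (L/G), 16 (T/G).
p = 2/24 = 0.083333.
d = −ln(1 − 0.083333) = −ln(0.916667) = 0.0870.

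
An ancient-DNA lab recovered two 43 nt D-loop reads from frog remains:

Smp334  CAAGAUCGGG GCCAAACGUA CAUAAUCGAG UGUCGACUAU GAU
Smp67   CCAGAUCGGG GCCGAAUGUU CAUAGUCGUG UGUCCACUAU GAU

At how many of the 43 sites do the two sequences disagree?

7

Differing sites — 2:A/C; 14:A/G; 17:C/U; 20:A/U; 25:A/G; 29:A/U; 35:G/C.
That gives 7 mismatches out of 43 aligned sites, so the Hamming distance is 7.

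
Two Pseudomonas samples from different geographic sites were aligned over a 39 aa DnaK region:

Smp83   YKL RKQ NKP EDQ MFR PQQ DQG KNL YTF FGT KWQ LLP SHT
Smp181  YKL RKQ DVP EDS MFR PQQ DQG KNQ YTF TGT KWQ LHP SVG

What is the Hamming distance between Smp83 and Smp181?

Mismatches occur at site 7 (N↔D), site 8 (K↔V), site 12 (Q↔S), site 24 (L↔Q), site 28 (F↔T), site 35 (L↔H), site 38 (H↔V), site 39 (T↔G).
That gives 8 mismatches out of 39 aligned sites, so the Hamming distance is 8.

8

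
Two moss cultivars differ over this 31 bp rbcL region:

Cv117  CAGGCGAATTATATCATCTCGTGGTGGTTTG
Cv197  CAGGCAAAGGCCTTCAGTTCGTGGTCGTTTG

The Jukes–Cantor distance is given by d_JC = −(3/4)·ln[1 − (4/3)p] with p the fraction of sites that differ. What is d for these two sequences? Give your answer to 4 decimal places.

Differing sites — 6:G/A; 9:T/G; 10:T/G; 11:A/C; 12:T/C; 13:A/T; 17:T/G; 18:C/T; 26:G/C.
p = 9/31 = 0.290323.
d = −0.75 · ln(1 − (4/3)·0.290323) = −0.75 · ln(0.612903) = −0.75 · (-0.489549) = 0.3672.

0.3672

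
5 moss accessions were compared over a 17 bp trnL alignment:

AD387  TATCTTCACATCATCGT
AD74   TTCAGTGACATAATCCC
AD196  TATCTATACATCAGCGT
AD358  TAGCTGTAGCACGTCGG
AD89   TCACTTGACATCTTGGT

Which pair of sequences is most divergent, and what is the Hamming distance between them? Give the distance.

Pairwise Hamming distances:
  AD387 vs AD74: 8
  AD387 vs AD196: 3
  AD387 vs AD358: 8
  AD387 vs AD89: 5
  AD74 vs AD196: 10
  AD74 vs AD358: 13
  AD74 vs AD89: 9
  AD196 vs AD358: 8
  AD196 vs AD89: 7
  AD358 vs AD89: 10
The largest is 13, between AD74 and AD358.

13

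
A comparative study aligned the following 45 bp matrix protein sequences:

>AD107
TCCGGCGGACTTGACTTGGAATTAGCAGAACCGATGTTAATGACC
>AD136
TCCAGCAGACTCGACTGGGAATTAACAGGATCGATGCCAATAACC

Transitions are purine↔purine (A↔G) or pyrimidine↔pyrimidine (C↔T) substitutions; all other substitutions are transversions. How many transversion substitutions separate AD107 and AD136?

The sequences differ at positions 4 (G/A, transition), 7 (G/A, transition), 12 (T/C, transition), 17 (T/G, transversion), 25 (G/A, transition), 29 (A/G, transition), 31 (C/T, transition), 37 (T/C, transition), 38 (T/C, transition), 42 (G/A, transition).
Of the 10 differences, 9 transitions and 1 transversion, so the answer is 1.

1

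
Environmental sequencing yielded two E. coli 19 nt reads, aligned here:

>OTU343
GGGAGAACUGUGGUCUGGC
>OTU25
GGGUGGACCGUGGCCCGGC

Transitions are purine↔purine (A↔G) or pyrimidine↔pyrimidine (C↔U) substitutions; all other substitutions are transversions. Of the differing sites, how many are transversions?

1

Mismatches occur at site 4 (A→U, transversion), site 6 (A→G, transition), site 9 (U→C, transition), site 14 (U→C, transition), site 16 (U→C, transition).
Of the 5 differences, 4 transitions and 1 transversion, so the answer is 1.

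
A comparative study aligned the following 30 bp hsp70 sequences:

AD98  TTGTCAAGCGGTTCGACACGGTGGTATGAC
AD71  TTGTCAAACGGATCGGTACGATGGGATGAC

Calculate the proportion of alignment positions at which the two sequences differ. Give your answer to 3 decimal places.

0.200

Differing sites — 8:G/A; 12:T/A; 16:A/G; 17:C/T; 21:G/A; 25:T/G.
There are 6 differences over 30 sites, so p = 6/30 = 0.200.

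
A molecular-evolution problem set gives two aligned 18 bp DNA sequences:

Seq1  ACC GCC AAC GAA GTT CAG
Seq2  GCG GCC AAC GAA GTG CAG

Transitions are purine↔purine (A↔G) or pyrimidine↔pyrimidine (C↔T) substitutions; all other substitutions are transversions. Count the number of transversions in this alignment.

2

Mismatches occur at site 1 (A→G, transition), site 3 (C→G, transversion), site 15 (T→G, transversion).
Of the 3 differences, 1 transition and 2 transversions, so the answer is 2.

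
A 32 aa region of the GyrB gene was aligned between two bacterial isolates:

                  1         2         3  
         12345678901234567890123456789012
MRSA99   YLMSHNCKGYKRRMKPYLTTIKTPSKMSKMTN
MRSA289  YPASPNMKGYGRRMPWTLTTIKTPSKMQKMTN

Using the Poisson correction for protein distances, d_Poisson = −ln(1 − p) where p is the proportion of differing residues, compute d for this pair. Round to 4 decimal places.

Differing sites — 2:L/P; 3:M/A; 5:H/P; 7:C/M; 11:K/G; 15:K/P; 16:P/W; 17:Y/T; 28:S/Q.
p = 9/32 = 0.281250.
d = −ln(1 − 0.281250) = −ln(0.718750) = 0.3302.

0.3302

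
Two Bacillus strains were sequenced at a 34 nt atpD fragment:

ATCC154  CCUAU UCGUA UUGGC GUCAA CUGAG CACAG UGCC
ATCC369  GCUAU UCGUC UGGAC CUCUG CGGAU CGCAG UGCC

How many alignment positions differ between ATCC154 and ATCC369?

Differing sites — 1:C/G; 10:A/C; 12:U/G; 14:G/A; 16:G/C; 19:A/U; 20:A/G; 22:U/G; 25:G/U; 27:A/G.
That gives 10 mismatches out of 34 aligned sites, so the Hamming distance is 10.

10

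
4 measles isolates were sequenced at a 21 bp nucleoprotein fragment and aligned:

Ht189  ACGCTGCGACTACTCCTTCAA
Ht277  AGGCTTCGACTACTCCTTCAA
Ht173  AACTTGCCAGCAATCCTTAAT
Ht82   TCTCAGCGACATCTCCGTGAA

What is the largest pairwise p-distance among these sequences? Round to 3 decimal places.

Pairwise Hamming distances:
  Ht189 vs Ht277: 2
  Ht189 vs Ht173: 9
  Ht189 vs Ht82: 7
  Ht277 vs Ht173: 10
  Ht277 vs Ht82: 9
  Ht173 vs Ht82: 13
The largest is 13 mismatches, between Ht173 and Ht82; p = 13/21 = 0.619.

0.619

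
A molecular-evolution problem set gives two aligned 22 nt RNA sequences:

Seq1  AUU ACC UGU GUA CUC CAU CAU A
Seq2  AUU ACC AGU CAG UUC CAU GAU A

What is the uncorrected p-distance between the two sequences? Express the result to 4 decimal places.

Differing sites — 7:U/A; 10:G/C; 11:U/A; 12:A/G; 13:C/U; 19:C/G.
There are 6 differences over 22 sites, so p = 6/22 = 0.2727.

0.2727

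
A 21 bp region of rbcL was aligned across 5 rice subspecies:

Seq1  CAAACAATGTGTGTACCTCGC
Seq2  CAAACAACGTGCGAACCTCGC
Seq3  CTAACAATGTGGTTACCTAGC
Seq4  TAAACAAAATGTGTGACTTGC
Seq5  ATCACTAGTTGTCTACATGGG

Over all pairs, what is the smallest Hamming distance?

3

Pairwise Hamming distances:
  Seq1 vs Seq2: 3
  Seq1 vs Seq3: 4
  Seq1 vs Seq4: 6
  Seq1 vs Seq5: 10
  Seq2 vs Seq3: 6
  Seq2 vs Seq4: 8
  Seq2 vs Seq5: 12
  Seq3 vs Seq4: 9
  Seq3 vs Seq5: 10
  Seq4 vs Seq5: 12
The smallest is 3, between Seq1 and Seq2.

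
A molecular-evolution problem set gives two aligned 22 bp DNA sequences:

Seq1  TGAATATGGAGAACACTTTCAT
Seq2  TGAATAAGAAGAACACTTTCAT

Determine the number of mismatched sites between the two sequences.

The sequences differ at positions 7 (T/A), 9 (G/A).
That gives 2 mismatches out of 22 aligned sites, so the Hamming distance is 2.

2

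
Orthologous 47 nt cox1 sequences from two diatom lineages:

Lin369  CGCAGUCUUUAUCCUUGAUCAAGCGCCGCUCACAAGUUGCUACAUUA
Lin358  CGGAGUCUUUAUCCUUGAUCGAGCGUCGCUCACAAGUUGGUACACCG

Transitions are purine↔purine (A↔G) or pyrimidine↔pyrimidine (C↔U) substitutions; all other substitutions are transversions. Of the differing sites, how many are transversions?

2

Mismatches occur at site 3 (C/G, transversion), site 21 (A/G, transition), site 26 (C/U, transition), site 40 (C/G, transversion), site 45 (U/C, transition), site 46 (U/C, transition), site 47 (A/G, transition).
Of the 7 differences, 5 transitions and 2 transversions, so the answer is 2.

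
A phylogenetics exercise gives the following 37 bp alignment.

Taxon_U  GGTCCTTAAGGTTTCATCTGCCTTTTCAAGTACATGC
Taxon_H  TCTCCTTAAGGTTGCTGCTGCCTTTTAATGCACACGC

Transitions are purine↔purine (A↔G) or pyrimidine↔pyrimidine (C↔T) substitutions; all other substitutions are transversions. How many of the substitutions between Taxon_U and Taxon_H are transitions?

2

The sequences differ at positions 1 (G/T, transversion), 2 (G/C, transversion), 14 (T/G, transversion), 16 (A/T, transversion), 17 (T/G, transversion), 27 (C/A, transversion), 29 (A/T, transversion), 31 (T/C, transition), 35 (T/C, transition).
Of the 9 differences, 2 transitions and 7 transversions, so the answer is 2.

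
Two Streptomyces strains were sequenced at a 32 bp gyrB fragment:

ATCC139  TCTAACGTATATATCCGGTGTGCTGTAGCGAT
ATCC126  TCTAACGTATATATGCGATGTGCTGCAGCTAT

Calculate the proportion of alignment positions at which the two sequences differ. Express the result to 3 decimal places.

0.125

Differing sites — 15:C/G; 18:G/A; 26:T/C; 30:G/T.
There are 4 differences over 32 sites, so p = 4/32 = 0.125.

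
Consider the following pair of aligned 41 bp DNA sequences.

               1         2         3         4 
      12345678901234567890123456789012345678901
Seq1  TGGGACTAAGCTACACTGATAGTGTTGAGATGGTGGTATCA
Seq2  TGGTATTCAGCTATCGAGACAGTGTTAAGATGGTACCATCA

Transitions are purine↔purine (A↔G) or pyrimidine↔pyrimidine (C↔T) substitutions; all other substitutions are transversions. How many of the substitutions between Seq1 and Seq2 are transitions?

6

Mismatches occur at site 4 (G↔T, transversion), site 6 (C↔T, transition), site 8 (A↔C, transversion), site 14 (C↔T, transition), site 15 (A↔C, transversion), site 16 (C↔G, transversion), site 17 (T↔A, transversion), site 20 (T↔C, transition), site 27 (G↔A, transition), site 35 (G↔A, transition), site 36 (G↔C, transversion), site 37 (T↔C, transition).
Of the 12 differences, 6 transitions and 6 transversions, so the answer is 6.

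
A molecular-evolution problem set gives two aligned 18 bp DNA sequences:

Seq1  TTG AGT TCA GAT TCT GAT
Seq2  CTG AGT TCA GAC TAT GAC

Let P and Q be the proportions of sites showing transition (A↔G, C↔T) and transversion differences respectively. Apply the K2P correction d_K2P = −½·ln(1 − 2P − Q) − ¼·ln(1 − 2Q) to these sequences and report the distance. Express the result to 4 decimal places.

Mismatches occur at site 1 (T→C, transition), site 12 (T→C, transition), site 14 (C→A, transversion), site 18 (T→C, transition).
Of the 4 differences, 3 transitions and 1 transversion over 18 sites: P = 3/18 = 0.166667, Q = 1/18 = 0.055556.
d = −0.5·ln(0.611110) − 0.25·ln(0.888888) = −0.5·(-0.492478) − 0.25·(-0.117784) = 0.2757.

0.2757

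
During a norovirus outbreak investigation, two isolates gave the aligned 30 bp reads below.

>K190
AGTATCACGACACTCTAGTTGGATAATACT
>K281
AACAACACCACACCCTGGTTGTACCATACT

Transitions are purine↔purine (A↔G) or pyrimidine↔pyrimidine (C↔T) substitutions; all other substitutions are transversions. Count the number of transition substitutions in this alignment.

Mismatches occur at site 2 (G↔A, transition), site 3 (T↔C, transition), site 5 (T↔A, transversion), site 9 (G↔C, transversion), site 14 (T↔C, transition), site 17 (A↔G, transition), site 22 (G↔T, transversion), site 24 (T↔C, transition), site 25 (A↔C, transversion).
Of the 9 differences, 5 transitions and 4 transversions, so the answer is 5.

5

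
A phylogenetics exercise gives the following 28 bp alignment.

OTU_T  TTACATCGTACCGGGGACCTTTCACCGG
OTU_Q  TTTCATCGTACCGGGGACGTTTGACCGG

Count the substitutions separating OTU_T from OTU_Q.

Differing sites — 3:A/T; 19:C/G; 23:C/G.
That gives 3 mismatches out of 28 aligned sites, so the Hamming distance is 3.

3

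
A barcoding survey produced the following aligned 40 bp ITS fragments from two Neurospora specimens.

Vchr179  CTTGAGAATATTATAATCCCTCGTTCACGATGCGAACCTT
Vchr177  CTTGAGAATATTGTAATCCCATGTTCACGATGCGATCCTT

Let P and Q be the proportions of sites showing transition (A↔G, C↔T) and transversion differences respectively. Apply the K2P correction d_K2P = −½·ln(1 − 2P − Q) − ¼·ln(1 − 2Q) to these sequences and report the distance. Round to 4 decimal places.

Mismatches occur at site 13 (A/G, transition), site 21 (T/A, transversion), site 22 (C/T, transition), site 36 (A/T, transversion).
Of the 4 differences, 2 transitions and 2 transversions over 40 sites: P = 2/40 = 0.050000, Q = 2/40 = 0.050000.
d = −0.5·ln(0.850000) − 0.25·ln(0.900000) = −0.5·(-0.162519) − 0.25·(-0.105361) = 0.1076.

0.1076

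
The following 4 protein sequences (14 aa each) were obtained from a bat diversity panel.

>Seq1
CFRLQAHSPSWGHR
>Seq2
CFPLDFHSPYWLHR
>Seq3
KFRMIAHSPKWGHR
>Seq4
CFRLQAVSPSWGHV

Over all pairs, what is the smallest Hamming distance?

2

Pairwise Hamming distances:
  Seq1 vs Seq2: 5
  Seq1 vs Seq3: 4
  Seq1 vs Seq4: 2
  Seq2 vs Seq3: 7
  Seq2 vs Seq4: 7
  Seq3 vs Seq4: 6
The smallest is 2, between Seq1 and Seq4.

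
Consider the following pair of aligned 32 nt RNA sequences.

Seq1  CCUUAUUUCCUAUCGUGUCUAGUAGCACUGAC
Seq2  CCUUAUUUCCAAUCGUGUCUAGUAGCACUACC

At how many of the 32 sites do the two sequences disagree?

3

Mismatches occur at site 11 (U→A), site 30 (G→A), site 31 (A→C).
That gives 3 mismatches out of 32 aligned sites, so the Hamming distance is 3.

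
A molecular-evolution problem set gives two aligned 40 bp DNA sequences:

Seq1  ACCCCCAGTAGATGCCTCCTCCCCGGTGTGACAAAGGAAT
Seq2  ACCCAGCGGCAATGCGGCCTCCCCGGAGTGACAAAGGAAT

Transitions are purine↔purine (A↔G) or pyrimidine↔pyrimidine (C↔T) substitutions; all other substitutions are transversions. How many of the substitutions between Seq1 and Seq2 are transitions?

Differing sites — 5:C/A (Tv); 6:C/G (Tv); 7:A/C (Tv); 9:T/G (Tv); 10:A/C (Tv); 11:G/A (Ti); 16:C/G (Tv); 17:T/G (Tv); 27:T/A (Tv).
Of the 9 differences, 1 transition and 8 transversions, so the answer is 1.

1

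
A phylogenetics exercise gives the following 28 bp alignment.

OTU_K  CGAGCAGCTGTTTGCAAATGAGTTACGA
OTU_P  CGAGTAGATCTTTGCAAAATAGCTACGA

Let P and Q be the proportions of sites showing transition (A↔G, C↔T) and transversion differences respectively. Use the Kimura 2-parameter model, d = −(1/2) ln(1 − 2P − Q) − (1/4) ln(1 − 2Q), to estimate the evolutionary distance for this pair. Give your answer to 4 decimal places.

0.2524

The sequences differ at positions 5 (C/T, transition), 8 (C/A, transversion), 10 (G/C, transversion), 19 (T/A, transversion), 20 (G/T, transversion), 23 (T/C, transition).
Of the 6 differences, 2 transitions and 4 transversions over 28 sites: P = 2/28 = 0.071429, Q = 4/28 = 0.142857.
d = −0.5·ln(0.714285) − 0.25·ln(0.714286) = −0.5·(-0.336473) − 0.25·(-0.336472) = 0.2524.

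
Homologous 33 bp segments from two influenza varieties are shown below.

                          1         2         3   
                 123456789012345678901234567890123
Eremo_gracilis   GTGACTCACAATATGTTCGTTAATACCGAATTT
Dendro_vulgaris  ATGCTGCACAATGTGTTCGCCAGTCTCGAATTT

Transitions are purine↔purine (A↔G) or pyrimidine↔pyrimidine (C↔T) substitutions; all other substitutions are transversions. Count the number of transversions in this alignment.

The sequences differ at positions 1 (G/A, transition), 4 (A/C, transversion), 5 (C/T, transition), 6 (T/G, transversion), 13 (A/G, transition), 20 (T/C, transition), 21 (T/C, transition), 23 (A/G, transition), 25 (A/C, transversion), 26 (C/T, transition).
Of the 10 differences, 7 transitions and 3 transversions, so the answer is 3.

3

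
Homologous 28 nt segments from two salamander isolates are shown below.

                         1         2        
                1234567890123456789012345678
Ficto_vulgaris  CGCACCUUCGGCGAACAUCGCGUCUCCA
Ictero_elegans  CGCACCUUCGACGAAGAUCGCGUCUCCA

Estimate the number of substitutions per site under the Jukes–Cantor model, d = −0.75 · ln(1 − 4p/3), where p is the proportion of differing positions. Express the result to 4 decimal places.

The sequences differ at positions 11 (G/A), 16 (C/G).
p = 2/28 = 0.071429.
d = −0.75 · ln(1 − (4/3)·0.071429) = −0.75 · ln(0.904761) = −0.75 · (-0.100084) = 0.0751.

0.0751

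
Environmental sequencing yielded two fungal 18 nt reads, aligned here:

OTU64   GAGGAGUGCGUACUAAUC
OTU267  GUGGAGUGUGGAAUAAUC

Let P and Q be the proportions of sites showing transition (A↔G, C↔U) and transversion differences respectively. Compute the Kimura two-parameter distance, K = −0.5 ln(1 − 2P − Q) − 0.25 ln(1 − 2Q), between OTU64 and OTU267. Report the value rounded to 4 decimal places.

0.2641

Mismatches occur at site 2 (A/U, transversion), site 9 (C/U, transition), site 11 (U/G, transversion), site 13 (C/A, transversion).
Of the 4 differences, 1 transition and 3 transversions over 18 sites: P = 1/18 = 0.055556, Q = 3/18 = 0.166667.
d = −0.5·ln(0.722221) − 0.25·ln(0.666666) = −0.5·(-0.325424) − 0.25·(-0.405466) = 0.2641.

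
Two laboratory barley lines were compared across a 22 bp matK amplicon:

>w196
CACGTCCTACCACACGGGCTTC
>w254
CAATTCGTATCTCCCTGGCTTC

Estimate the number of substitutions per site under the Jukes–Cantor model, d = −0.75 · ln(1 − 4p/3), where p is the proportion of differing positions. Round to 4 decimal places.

0.4141

The sequences differ at positions 3 (C/A), 4 (G/T), 7 (C/G), 10 (C/T), 12 (A/T), 14 (A/C), 16 (G/T).
p = 7/22 = 0.318182.
d = −0.75 · ln(1 − (4/3)·0.318182) = −0.75 · ln(0.575757) = −0.75 · (-0.552070) = 0.4141.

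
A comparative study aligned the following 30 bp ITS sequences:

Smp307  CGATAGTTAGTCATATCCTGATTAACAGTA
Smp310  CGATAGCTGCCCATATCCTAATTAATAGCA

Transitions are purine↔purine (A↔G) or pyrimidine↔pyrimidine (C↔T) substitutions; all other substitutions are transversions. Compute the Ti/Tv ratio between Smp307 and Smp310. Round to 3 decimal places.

Differing sites — 7:T/C (Ti); 9:A/G (Ti); 10:G/C (Tv); 11:T/C (Ti); 20:G/A (Ti); 26:C/T (Ti); 29:T/C (Ti).
Of the 7 differences, 6 transitions and 1 transversion, so Ti/Tv = 6/1 = 6.000.

6.000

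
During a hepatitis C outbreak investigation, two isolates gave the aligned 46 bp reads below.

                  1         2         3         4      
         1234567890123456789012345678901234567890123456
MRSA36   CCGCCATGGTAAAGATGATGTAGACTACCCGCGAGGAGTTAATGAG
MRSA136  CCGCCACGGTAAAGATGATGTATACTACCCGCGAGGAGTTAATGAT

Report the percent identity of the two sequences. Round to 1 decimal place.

The sequences differ at positions 7 (T/C), 23 (G/T), 46 (G/T).
43 of the 46 sites match, so the percent identity is 43/46 × 100 = 93.5%.

93.5%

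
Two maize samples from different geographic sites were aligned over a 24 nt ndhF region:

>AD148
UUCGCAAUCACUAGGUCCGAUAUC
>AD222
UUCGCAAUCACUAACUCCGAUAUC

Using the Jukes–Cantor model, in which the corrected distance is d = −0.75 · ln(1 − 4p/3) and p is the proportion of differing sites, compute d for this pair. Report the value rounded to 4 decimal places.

Differing sites — 14:G/A; 15:G/C.
p = 2/24 = 0.083333.
d = −0.75 · ln(1 − (4/3)·0.083333) = −0.75 · ln(0.888889) = −0.75 · (-0.117783) = 0.0883.

0.0883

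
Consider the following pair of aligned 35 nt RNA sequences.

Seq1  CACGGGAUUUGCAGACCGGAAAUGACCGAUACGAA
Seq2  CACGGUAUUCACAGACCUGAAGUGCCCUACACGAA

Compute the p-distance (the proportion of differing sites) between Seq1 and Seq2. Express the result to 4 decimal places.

Differing sites — 6:G/U; 10:U/C; 11:G/A; 18:G/U; 22:A/G; 25:A/C; 28:G/U; 30:U/C.
There are 8 differences over 35 sites, so p = 8/35 = 0.2286.

0.2286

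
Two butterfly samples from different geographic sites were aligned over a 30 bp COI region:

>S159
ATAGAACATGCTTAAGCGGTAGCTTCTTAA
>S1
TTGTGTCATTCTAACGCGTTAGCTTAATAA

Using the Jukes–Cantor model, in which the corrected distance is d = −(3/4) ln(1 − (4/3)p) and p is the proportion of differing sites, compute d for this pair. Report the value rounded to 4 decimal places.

Mismatches occur at site 1 (A/T), site 3 (A/G), site 4 (G/T), site 5 (A/G), site 6 (A/T), site 10 (G/T), site 13 (T/A), site 15 (A/C), site 19 (G/T), site 26 (C/A), site 27 (T/A).
p = 11/30 = 0.366667.
d = −0.75 · ln(1 − (4/3)·0.366667) = −0.75 · ln(0.511111) = −0.75 · (-0.671168) = 0.5034.

0.5034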